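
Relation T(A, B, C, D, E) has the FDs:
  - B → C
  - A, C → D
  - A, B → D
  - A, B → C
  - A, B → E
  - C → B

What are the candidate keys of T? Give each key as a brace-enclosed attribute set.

No FD produces {A}, so it must be in every candidate key.
{A, B}⁺ = {A, B, C, D, E}, which is every attribute, so {A, B} is a candidate key.
{A, C}⁺ = {A, B, C, D, E}, which is every attribute, so {A, C} is a candidate key.
Any other superkey properly contains one of these, so there are no further candidate keys.

{A, B}, {A, C}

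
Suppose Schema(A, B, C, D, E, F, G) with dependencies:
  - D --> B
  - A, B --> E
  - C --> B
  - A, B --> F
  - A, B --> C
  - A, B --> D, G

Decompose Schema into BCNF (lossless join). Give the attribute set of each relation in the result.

Candidate keys of the original relation: {A, B}, {A, C}, {A, D}.
Within {A, B, C, D, E, F, G}: {D}⁺ ∩ {A, B, C, D, E, F, G} = {B, D}, not the whole set, so D --> B violates BCNF; decompose into {B, D} and {A, C, D, E, F, G}.
{B, D} has no BCNF violation.
{A, C, D, E, F, G} has no BCNF violation.

{A, C, D, E, F, G}; {B, D}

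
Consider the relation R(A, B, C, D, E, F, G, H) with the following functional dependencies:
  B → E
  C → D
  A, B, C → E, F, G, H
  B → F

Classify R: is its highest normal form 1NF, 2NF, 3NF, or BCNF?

Candidate key: {A, B, C}. Prime attributes: {A, B, C}.
B → E: {B}⁺ = {B, E, F}, which is not all of the attributes, so the left side is not a superkey — BCNF is violated.
Because {E} is non-prime and the left side of B → E is not a superkey, the relation is not in 3NF.
Since {B} ⊂ {A, B, C} and {B}⁺ ⊇ {E, F} with {E, F} non-prime, there is a partial dependency; 2NF fails.

1NF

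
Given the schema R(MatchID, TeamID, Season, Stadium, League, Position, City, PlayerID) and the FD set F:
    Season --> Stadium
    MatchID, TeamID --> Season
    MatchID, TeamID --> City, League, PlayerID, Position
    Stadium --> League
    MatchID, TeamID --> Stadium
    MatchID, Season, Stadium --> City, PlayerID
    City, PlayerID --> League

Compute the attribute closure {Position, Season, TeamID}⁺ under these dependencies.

Start with {Position, Season, TeamID}.
Season --> Stadium applies; add {Stadium} → now {Position, Season, Stadium, TeamID}.
Stadium --> League applies; add {League} → now {League, Position, Season, Stadium, TeamID}.
No further FD applies.

{League, Position, Season, Stadium, TeamID}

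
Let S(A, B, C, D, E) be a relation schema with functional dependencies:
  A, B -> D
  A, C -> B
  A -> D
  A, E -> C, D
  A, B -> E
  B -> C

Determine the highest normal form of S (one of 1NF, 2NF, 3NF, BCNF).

Candidate keys: {A, B}, {A, C}, {A, E}. Prime attributes: {A, B, C, E}.
A -> D breaks BCNF: {A}⁺ = {A, D}, so {A} is not a superkey.
A -> D determines the non-prime attribute {D} from a non-superkey — 3NF is violated.
The proper key subset {A} of {A, B} determines non-prime {D}, so the relation is not even in 2NF.

1NF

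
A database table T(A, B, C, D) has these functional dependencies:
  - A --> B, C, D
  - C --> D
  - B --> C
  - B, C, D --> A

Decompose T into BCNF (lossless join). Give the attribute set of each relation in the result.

{A, B, C}; {C, D}

Candidate keys of the original relation: {A}, {B}.
{A, B, C, D}: {C} determines {C, D} here but is not a superkey — split on C --> D, giving {C, D} and {A, B, C}.
{C, D}: every determinant is a superkey — BCNF.
{A, B, C}: every determinant is a superkey — BCNF.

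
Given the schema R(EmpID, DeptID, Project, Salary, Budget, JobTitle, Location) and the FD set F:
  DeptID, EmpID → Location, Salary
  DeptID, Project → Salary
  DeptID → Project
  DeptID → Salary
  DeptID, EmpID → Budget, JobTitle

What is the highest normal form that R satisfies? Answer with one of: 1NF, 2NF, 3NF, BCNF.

1NF

Candidate key: {DeptID, EmpID}. Prime attributes: {DeptID, EmpID}.
DeptID, Project → Salary breaks BCNF: {DeptID, Project}⁺ = {DeptID, Project, Salary}, so {DeptID, Project} is not a superkey.
DeptID, Project → Salary determines the non-prime attribute {Salary} from a non-superkey — 3NF is violated.
Since {DeptID} ⊂ {DeptID, EmpID} and {DeptID}⁺ ⊇ {Project, Salary} with {Project, Salary} non-prime, there is a partial dependency; 2NF fails.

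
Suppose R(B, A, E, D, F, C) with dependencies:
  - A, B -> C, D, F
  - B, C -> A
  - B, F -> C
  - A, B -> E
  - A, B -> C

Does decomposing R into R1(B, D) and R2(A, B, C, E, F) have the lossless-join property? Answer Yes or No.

R1 ∩ R2 = {B}; its closure under F is {B}.
R1 ⊄ {B} and R2 ⊄ {B}, so the split is lossy.

No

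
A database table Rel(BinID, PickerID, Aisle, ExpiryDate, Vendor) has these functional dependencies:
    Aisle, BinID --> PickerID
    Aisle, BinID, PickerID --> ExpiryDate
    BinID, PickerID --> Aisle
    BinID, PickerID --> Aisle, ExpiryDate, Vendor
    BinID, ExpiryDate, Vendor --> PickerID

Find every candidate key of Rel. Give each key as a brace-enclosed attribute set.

{Aisle, BinID}, {BinID, ExpiryDate, Vendor}, {BinID, PickerID}

Attributes never on any right-hand side: {BinID} — every candidate key must contain it.
{Aisle, BinID}⁺ = {Aisle, BinID, ExpiryDate, PickerID, Vendor}, which is every attribute, so {Aisle, BinID} is a candidate key.
{BinID, PickerID}⁺ = {Aisle, BinID, ExpiryDate, PickerID, Vendor}, which is every attribute, so {BinID, PickerID} is a candidate key.
{BinID, ExpiryDate, Vendor}⁺ = {Aisle, BinID, ExpiryDate, PickerID, Vendor}, which is every attribute, so {BinID, ExpiryDate, Vendor} is a candidate key.
No proper subset of any of these is a key, and no other minimal superkey exists.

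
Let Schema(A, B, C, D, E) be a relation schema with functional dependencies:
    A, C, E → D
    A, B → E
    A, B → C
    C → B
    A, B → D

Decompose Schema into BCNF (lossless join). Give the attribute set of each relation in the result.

{A, C, D, E}; {B, C}

Candidate keys of the original relation: {A, B}, {A, C}.
In {A, B, C, D, E}, {C} is not a superkey ({C}⁺ restricted to this set is {B, C}), so split on C → B into {B, C} and {A, C, D, E}.
{B, C}: every determinant is a superkey — BCNF.
{A, C, D, E}: every determinant is a superkey — BCNF.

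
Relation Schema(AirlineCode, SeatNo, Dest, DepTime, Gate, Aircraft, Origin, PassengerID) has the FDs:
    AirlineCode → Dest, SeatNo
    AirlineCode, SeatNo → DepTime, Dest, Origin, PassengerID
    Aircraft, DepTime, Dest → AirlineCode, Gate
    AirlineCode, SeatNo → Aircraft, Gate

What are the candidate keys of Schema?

{Aircraft, DepTime, Dest}, {AirlineCode}

{AirlineCode} is a candidate key since {AirlineCode}⁺ = {Aircraft, AirlineCode, DepTime, Dest, Gate, Origin, PassengerID, SeatNo} covers every attribute.
{Aircraft, DepTime, Dest} is a candidate key since {Aircraft, DepTime, Dest}⁺ = {Aircraft, AirlineCode, DepTime, Dest, Gate, Origin, PassengerID, SeatNo} covers every attribute.
No proper subset of any of these is a key, and no other minimal superkey exists.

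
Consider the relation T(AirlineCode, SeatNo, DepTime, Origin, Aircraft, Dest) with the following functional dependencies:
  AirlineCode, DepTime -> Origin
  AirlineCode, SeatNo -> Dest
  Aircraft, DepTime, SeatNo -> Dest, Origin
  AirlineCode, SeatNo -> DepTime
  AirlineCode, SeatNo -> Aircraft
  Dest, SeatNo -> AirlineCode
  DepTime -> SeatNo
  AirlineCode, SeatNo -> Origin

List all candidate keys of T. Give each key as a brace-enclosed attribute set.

{Aircraft, DepTime}⁺ = {Aircraft, AirlineCode, DepTime, Dest, Origin, SeatNo}, which is every attribute, so {Aircraft, DepTime} is a candidate key.
{AirlineCode, DepTime}⁺ = {Aircraft, AirlineCode, DepTime, Dest, Origin, SeatNo}, which is every attribute, so {AirlineCode, DepTime} is a candidate key.
{AirlineCode, SeatNo}⁺ = {Aircraft, AirlineCode, DepTime, Dest, Origin, SeatNo}, which is every attribute, so {AirlineCode, SeatNo} is a candidate key.
{DepTime, Dest}⁺ = {Aircraft, AirlineCode, DepTime, Dest, Origin, SeatNo}, which is every attribute, so {DepTime, Dest} is a candidate key.
{Dest, SeatNo}⁺ = {Aircraft, AirlineCode, DepTime, Dest, Origin, SeatNo}, which is every attribute, so {Dest, SeatNo} is a candidate key.
These are minimal and exhaustive — every other superkey contains one of them.

{Aircraft, DepTime}, {AirlineCode, DepTime}, {AirlineCode, SeatNo}, {DepTime, Dest}, {Dest, SeatNo}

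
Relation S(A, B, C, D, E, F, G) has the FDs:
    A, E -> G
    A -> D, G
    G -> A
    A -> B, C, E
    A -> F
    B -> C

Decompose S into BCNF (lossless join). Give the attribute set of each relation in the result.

Candidate keys of the original relation: {A}, {G}.
Within {A, B, C, D, E, F, G}: {B}⁺ ∩ {A, B, C, D, E, F, G} = {B, C}, not the whole set, so B -> C violates BCNF; decompose into {B, C} and {A, B, D, E, F, G}.
{B, C} is in BCNF.
{A, B, D, E, F, G} is in BCNF.

{A, B, D, E, F, G}; {B, C}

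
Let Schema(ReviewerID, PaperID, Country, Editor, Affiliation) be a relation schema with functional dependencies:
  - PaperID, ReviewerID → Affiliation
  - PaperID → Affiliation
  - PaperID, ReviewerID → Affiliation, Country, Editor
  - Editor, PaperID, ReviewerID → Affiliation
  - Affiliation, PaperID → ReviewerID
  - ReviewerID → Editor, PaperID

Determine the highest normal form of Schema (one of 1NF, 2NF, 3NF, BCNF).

Candidate keys: {PaperID}, {ReviewerID}. Prime attributes: {PaperID, ReviewerID}.
The left-hand side of every FD is a superkey, so BCNF is satisfied.

BCNF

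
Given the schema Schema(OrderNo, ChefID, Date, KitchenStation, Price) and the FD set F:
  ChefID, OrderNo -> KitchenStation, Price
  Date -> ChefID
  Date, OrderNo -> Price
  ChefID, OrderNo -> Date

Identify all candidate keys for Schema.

No FD produces {OrderNo}, so it must be in every candidate key.
Closure of {ChefID, OrderNo} is {ChefID, Date, KitchenStation, OrderNo, Price}, the whole schema; {ChefID, OrderNo} is a candidate key.
Closure of {Date, OrderNo} is {ChefID, Date, KitchenStation, OrderNo, Price}, the whole schema; {Date, OrderNo} is a candidate key.
Any other superkey properly contains one of these, so there are no further candidate keys.

{ChefID, OrderNo}, {Date, OrderNo}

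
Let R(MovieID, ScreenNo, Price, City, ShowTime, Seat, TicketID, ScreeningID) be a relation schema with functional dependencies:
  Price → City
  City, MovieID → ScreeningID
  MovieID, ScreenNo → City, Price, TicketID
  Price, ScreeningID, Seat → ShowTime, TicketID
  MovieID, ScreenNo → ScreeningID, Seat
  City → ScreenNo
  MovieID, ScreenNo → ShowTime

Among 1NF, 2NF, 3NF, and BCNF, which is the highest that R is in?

2NF

Candidate keys: {City, MovieID}, {MovieID, Price}, {MovieID, ScreenNo}. Prime attributes: {City, MovieID, Price, ScreenNo}.
Price → City breaks BCNF: {Price}⁺ = {City, Price, ScreenNo}, so {Price} is not a superkey.
Price, ScreeningID, Seat → ShowTime, TicketID has non-prime {ShowTime, TicketID} on the right and a non-superkey on the left, so 3NF fails.
No non-prime attribute depends on a proper subset of any candidate key, so 2NF holds.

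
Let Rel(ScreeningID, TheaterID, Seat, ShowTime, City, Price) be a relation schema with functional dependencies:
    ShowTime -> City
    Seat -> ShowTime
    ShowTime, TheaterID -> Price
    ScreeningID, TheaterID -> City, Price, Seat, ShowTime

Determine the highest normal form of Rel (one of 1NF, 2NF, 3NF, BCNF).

Candidate key: {ScreeningID, TheaterID}. Prime attributes: {ScreeningID, TheaterID}.
ShowTime -> City: {ShowTime}⁺ = {City, ShowTime}, which is not all of the attributes, so the left side is not a superkey — BCNF is violated.
ShowTime -> City determines the non-prime attribute {City} from a non-superkey — 3NF is violated.
Checking every proper subset of each key, none determines a non-prime attribute — 2NF is satisfied.

2NF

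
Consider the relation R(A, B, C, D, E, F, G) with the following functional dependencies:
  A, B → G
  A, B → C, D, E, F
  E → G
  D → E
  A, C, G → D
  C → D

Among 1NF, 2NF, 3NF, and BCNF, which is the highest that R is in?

Candidate key: {A, B}. Prime attributes: {A, B}.
For E → G we have {E}⁺ = {E, G}; {E} is not a superkey, so BCNF fails.
E → G determines the non-prime attribute {G} from a non-superkey — 3NF is violated.
Checking every proper subset of each key, none determines a non-prime attribute — 2NF is satisfied.

2NF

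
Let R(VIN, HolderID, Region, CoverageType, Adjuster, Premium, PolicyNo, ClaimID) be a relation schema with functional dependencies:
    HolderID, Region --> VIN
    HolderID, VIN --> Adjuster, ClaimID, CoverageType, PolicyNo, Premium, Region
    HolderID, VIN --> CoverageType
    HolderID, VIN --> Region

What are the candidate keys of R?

{HolderID} never appears on the right of any FD, so every key must include it.
{HolderID, Region} is a candidate key since {HolderID, Region}⁺ = {Adjuster, ClaimID, CoverageType, HolderID, PolicyNo, Premium, Region, VIN} covers every attribute.
{HolderID, VIN} is a candidate key since {HolderID, VIN}⁺ = {Adjuster, ClaimID, CoverageType, HolderID, PolicyNo, Premium, Region, VIN} covers every attribute.
No proper subset of any of these is a key, and no other minimal superkey exists.

{HolderID, Region}, {HolderID, VIN}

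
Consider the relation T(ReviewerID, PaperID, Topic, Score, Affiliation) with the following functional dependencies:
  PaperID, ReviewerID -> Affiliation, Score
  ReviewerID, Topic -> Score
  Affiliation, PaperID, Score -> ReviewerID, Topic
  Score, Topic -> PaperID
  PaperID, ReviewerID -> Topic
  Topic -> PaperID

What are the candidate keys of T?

{PaperID, ReviewerID}⁺ = {Affiliation, PaperID, ReviewerID, Score, Topic}, which is every attribute, so {PaperID, ReviewerID} is a candidate key.
{ReviewerID, Topic}⁺ = {Affiliation, PaperID, ReviewerID, Score, Topic}, which is every attribute, so {ReviewerID, Topic} is a candidate key.
{Affiliation, PaperID, Score}⁺ = {Affiliation, PaperID, ReviewerID, Score, Topic}, which is every attribute, so {Affiliation, PaperID, Score} is a candidate key.
{Affiliation, Score, Topic}⁺ = {Affiliation, PaperID, ReviewerID, Score, Topic}, which is every attribute, so {Affiliation, Score, Topic} is a candidate key.
Any other superkey properly contains one of these, so there are no further candidate keys.

{Affiliation, PaperID, Score}, {Affiliation, Score, Topic}, {PaperID, ReviewerID}, {ReviewerID, Topic}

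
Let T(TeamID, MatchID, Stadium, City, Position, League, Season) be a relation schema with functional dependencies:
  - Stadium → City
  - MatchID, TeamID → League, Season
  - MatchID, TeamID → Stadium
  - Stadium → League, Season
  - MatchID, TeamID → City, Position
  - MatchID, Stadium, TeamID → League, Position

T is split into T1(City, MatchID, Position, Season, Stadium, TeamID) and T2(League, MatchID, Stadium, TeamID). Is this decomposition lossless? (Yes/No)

Yes

T1 ∩ T2 = {MatchID, Stadium, TeamID}; its closure under F is {City, League, MatchID, Position, Season, Stadium, TeamID}.
T1 is contained in that closure, so T1 ∩ T2 → T1 holds and the join is lossless.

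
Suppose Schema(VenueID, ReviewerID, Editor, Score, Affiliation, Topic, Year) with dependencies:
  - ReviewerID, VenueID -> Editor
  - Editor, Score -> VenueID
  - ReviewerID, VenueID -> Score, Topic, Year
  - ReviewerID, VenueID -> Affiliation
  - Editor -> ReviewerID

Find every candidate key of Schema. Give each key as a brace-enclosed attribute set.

{Editor, Score}, {Editor, VenueID}, {ReviewerID, VenueID}

{Editor, Score} is a candidate key since {Editor, Score}⁺ = {Affiliation, Editor, ReviewerID, Score, Topic, VenueID, Year} covers every attribute.
{Editor, VenueID} is a candidate key since {Editor, VenueID}⁺ = {Affiliation, Editor, ReviewerID, Score, Topic, VenueID, Year} covers every attribute.
{ReviewerID, VenueID} is a candidate key since {ReviewerID, VenueID}⁺ = {Affiliation, Editor, ReviewerID, Score, Topic, VenueID, Year} covers every attribute.
These are minimal and exhaustive — every other superkey contains one of them.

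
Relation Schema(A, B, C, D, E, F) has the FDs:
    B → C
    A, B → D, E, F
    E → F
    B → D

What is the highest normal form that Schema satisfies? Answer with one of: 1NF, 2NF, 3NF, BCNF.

Candidate key: {A, B}. Prime attributes: {A, B}.
B → C breaks BCNF: {B}⁺ = {B, C, D}, so {B} is not a superkey.
Because {C} is non-prime and the left side of B → C is not a superkey, the relation is not in 3NF.
{B} is a proper subset of the key {A, B}, and {B}⁺ contains the non-prime attributes {C, D} — a partial dependency, so 2NF is violated.

1NF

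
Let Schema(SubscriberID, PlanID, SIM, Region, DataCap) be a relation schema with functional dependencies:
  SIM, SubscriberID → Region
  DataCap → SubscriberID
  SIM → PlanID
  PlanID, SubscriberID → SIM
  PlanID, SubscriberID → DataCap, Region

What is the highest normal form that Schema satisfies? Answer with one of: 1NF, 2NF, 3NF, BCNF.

Candidate keys: {DataCap, PlanID}, {DataCap, SIM}, {PlanID, SubscriberID}, {SIM, SubscriberID}. Prime attributes: {DataCap, PlanID, SIM, SubscriberID}.
DataCap → SubscriberID: {DataCap}⁺ = {DataCap, SubscriberID}, which is not all of the attributes, so the left side is not a superkey — BCNF is violated.
But every attribute on its right side ({SubscriberID}) is prime, and the same holds for every other non-superkey FD, so 3NF still holds.

3NF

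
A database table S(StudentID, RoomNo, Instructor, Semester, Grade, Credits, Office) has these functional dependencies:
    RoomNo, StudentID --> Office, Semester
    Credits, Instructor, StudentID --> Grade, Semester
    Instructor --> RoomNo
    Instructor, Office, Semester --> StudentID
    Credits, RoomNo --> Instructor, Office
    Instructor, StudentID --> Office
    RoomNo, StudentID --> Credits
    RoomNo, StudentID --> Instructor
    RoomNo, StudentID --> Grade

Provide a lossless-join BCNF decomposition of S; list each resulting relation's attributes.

{Credits, Grade, Instructor, Semester, StudentID}; {Credits, Instructor, Office}; {Instructor, RoomNo}

Candidate keys of the original relation: {Credits, Instructor, Semester}, {Credits, RoomNo, Semester}, {Instructor, Office, Semester}, {Instructor, StudentID}, {RoomNo, StudentID}.
In {Credits, Grade, Instructor, Office, RoomNo, Semester, StudentID}, {Instructor} is not a superkey ({Instructor}⁺ restricted to this set is {Instructor, RoomNo}), so split on Instructor --> RoomNo into {Instructor, RoomNo} and {Credits, Grade, Instructor, Office, Semester, StudentID}.
{Instructor, RoomNo} has no BCNF violation.
In {Credits, Grade, Instructor, Office, Semester, StudentID}, {Credits, Instructor} is not a superkey ({Credits, Instructor}⁺ restricted to this set is {Credits, Instructor, Office}), so split on Credits, Instructor --> Office into {Credits, Instructor, Office} and {Credits, Grade, Instructor, Semester, StudentID}.
{Credits, Instructor, Office} has no BCNF violation.
{Credits, Grade, Instructor, Semester, StudentID} has no BCNF violation.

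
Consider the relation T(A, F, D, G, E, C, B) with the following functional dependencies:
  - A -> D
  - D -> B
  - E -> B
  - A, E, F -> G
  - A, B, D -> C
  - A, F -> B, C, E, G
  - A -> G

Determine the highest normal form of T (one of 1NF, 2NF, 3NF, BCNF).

Candidate key: {A, F}. Prime attributes: {A, F}.
For A -> D we have {A}⁺ = {A, B, C, D, G}; {A} is not a superkey, so BCNF fails.
Because {D} is non-prime and the left side of A -> D is not a superkey, the relation is not in 3NF.
The proper key subset {A} of {A, F} determines non-prime {B, C, D, G}, so the relation is not even in 2NF.

1NF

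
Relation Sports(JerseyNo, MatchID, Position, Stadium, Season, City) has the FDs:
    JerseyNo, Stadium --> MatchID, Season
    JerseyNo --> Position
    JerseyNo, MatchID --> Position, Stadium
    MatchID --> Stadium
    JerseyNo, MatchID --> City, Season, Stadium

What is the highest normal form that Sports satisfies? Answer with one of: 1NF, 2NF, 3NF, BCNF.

Candidate keys: {JerseyNo, MatchID}, {JerseyNo, Stadium}. Prime attributes: {JerseyNo, MatchID, Stadium}.
JerseyNo --> Position breaks BCNF: {JerseyNo}⁺ = {JerseyNo, Position}, so {JerseyNo} is not a superkey.
JerseyNo --> Position has non-prime {Position} on the right and a non-superkey on the left, so 3NF fails.
The proper key subset {JerseyNo} of {JerseyNo, MatchID} determines non-prime {Position}, so the relation is not even in 2NF.

1NF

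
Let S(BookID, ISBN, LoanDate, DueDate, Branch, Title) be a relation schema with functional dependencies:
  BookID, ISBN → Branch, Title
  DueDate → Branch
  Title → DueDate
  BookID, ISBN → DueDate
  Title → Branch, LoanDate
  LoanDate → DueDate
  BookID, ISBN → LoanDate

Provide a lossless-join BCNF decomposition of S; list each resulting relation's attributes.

Candidate key of the original relation: {BookID, ISBN}.
{BookID, Branch, DueDate, ISBN, LoanDate, Title}: {DueDate} determines {Branch, DueDate} here but is not a superkey — split on DueDate → Branch, giving {Branch, DueDate} and {BookID, DueDate, ISBN, LoanDate, Title}.
{Branch, DueDate} has no BCNF violation.
{BookID, DueDate, ISBN, LoanDate, Title}: {Title} determines {DueDate, LoanDate, Title} here but is not a superkey — split on Title → DueDate, LoanDate, giving {DueDate, LoanDate, Title} and {BookID, ISBN, Title}.
{DueDate, LoanDate, Title}: {LoanDate} determines {DueDate, LoanDate} here but is not a superkey — split on LoanDate → DueDate, giving {DueDate, LoanDate} and {LoanDate, Title}.
{DueDate, LoanDate} has no BCNF violation.
{LoanDate, Title} has no BCNF violation.
{BookID, ISBN, Title} has no BCNF violation.

{BookID, ISBN, Title}; {Branch, DueDate}; {DueDate, LoanDate}; {LoanDate, Title}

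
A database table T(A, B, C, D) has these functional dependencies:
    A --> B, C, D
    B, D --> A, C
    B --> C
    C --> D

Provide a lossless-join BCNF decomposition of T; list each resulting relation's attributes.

Candidate keys of the original relation: {A}, {B}.
{A, B, C, D}: {C} determines {C, D} here but is not a superkey — split on C --> D, giving {C, D} and {A, B, C}.
{C, D} has no BCNF violation.
{A, B, C} has no BCNF violation.

{A, B, C}; {C, D}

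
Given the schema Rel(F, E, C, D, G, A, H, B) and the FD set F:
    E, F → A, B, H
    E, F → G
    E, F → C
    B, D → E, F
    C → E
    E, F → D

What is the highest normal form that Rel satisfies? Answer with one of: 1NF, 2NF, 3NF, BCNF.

Candidate keys: {B, D}, {C, F}, {E, F}. Prime attributes: {B, C, D, E, F}.
C → E: {C}⁺ = {C, E}, which is not all of the attributes, so the left side is not a superkey — BCNF is violated.
Its right-hand attributes {E} are all prime, as are those of every other non-superkey FD — the relation is in 3NF.

3NF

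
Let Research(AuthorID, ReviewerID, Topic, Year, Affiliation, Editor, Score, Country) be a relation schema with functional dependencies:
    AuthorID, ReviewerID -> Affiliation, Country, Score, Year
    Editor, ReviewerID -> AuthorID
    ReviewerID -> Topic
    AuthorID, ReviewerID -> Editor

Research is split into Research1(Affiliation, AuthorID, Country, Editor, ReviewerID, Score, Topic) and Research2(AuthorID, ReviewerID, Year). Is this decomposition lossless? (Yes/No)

Yes

Research1 ∩ Research2 = {AuthorID, ReviewerID}; its closure under F is {Affiliation, AuthorID, Country, Editor, ReviewerID, Score, Topic, Year}.
Research1 is contained in that closure, so Research1 ∩ Research2 -> Research1 holds and the join is lossless.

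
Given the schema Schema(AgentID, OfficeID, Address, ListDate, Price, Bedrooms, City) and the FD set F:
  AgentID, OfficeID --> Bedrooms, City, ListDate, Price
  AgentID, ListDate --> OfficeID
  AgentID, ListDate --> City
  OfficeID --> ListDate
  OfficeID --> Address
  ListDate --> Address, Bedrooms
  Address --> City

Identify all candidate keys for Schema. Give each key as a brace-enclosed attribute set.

{AgentID, ListDate}, {AgentID, OfficeID}

{AgentID} never appears on the right of any FD, so every key must include it.
{AgentID, ListDate}⁺ = {Address, AgentID, Bedrooms, City, ListDate, OfficeID, Price} — all of the relation — so {AgentID, ListDate} is a candidate key.
{AgentID, OfficeID}⁺ = {Address, AgentID, Bedrooms, City, ListDate, OfficeID, Price} — all of the relation — so {AgentID, OfficeID} is a candidate key.
These are minimal and exhaustive — every other superkey contains one of them.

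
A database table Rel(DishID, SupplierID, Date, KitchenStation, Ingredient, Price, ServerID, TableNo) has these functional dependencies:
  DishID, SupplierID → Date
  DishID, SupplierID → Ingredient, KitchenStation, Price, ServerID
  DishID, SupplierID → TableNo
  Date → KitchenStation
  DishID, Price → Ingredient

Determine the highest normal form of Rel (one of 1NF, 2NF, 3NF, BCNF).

2NF

Candidate key: {DishID, SupplierID}. Prime attributes: {DishID, SupplierID}.
Date → KitchenStation: {Date}⁺ = {Date, KitchenStation}, which is not all of the attributes, so the left side is not a superkey — BCNF is violated.
Date → KitchenStation determines the non-prime attribute {KitchenStation} from a non-superkey — 3NF is violated.
Checking every proper subset of each key, none determines a non-prime attribute — 2NF is satisfied.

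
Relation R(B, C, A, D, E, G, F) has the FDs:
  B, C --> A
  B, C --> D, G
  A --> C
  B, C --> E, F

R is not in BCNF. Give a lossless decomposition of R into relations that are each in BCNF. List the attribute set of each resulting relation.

{A, B, D, E, F, G}; {A, C}

Candidate keys of the original relation: {A, B}, {B, C}.
In {A, B, C, D, E, F, G}, {A} is not a superkey ({A}⁺ restricted to this set is {A, C}), so split on A --> C into {A, C} and {A, B, D, E, F, G}.
{A, C} is in BCNF.
{A, B, D, E, F, G} is in BCNF.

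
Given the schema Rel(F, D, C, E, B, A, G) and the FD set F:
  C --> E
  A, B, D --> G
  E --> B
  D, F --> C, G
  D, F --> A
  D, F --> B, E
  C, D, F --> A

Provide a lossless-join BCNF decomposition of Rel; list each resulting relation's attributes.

Candidate key of the original relation: {D, F}.
In {A, B, C, D, E, F, G}, {C} is not a superkey ({C}⁺ restricted to this set is {B, C, E}), so split on C --> B, E into {B, C, E} and {A, C, D, F, G}.
In {B, C, E}, {E} is not a superkey ({E}⁺ restricted to this set is {B, E}), so split on E --> B into {B, E} and {C, E}.
{B, E} has no BCNF violation.
{C, E} has no BCNF violation.
In {A, C, D, F, G}, {A, C, D} is not a superkey ({A, C, D}⁺ restricted to this set is {A, C, D, G}), so split on A, C, D --> G into {A, C, D, G} and {A, C, D, F}.
{A, C, D, G} has no BCNF violation.
{A, C, D, F} has no BCNF violation.

{A, C, D, F}; {A, C, D, G}; {B, E}; {C, E}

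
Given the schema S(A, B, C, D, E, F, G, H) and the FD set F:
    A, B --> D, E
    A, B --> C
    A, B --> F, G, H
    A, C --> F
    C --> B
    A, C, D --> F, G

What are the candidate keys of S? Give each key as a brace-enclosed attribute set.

No FD produces {A}, so it must be in every candidate key.
{A, B} is a candidate key since {A, B}⁺ = {A, B, C, D, E, F, G, H} covers every attribute.
{A, C} is a candidate key since {A, C}⁺ = {A, B, C, D, E, F, G, H} covers every attribute.
These are minimal and exhaustive — every other superkey contains one of them.

{A, B}, {A, C}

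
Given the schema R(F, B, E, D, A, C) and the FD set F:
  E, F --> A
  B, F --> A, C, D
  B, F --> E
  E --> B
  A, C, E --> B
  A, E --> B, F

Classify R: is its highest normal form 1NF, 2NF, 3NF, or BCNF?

3NF

Candidate keys: {A, E}, {B, F}, {E, F}. Prime attributes: {A, B, E, F}.
For E --> B we have {E}⁺ = {B, E}; {E} is not a superkey, so BCNF fails.
But every attribute on its right side ({B}) is prime, and the same holds for every other non-superkey FD, so 3NF still holds.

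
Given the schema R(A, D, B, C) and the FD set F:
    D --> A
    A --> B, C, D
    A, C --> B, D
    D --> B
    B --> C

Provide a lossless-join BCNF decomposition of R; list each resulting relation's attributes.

Candidate keys of the original relation: {A}, {D}.
In {A, B, C, D}, {B} is not a superkey ({B}⁺ restricted to this set is {B, C}), so split on B --> C into {B, C} and {A, B, D}.
{B, C}: every determinant is a superkey — BCNF.
{A, B, D}: every determinant is a superkey — BCNF.

{A, B, D}; {B, C}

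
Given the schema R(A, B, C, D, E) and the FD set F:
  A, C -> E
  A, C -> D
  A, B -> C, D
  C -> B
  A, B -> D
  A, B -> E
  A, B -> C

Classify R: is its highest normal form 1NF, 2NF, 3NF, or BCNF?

Candidate keys: {A, B}, {A, C}. Prime attributes: {A, B, C}.
C -> B breaks BCNF: {C}⁺ = {B, C}, so {C} is not a superkey.
But every attribute on its right side ({B}) is prime, and the same holds for every other non-superkey FD, so 3NF still holds.

3NF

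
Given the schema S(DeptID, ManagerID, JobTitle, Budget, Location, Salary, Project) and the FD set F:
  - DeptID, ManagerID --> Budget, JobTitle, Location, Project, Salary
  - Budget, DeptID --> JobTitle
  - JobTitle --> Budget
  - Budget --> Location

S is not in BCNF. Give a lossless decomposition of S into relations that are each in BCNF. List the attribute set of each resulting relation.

Candidate key of the original relation: {DeptID, ManagerID}.
In {Budget, DeptID, JobTitle, Location, ManagerID, Project, Salary}, {Budget, DeptID} is not a superkey ({Budget, DeptID}⁺ restricted to this set is {Budget, DeptID, JobTitle, Location}), so split on Budget, DeptID --> JobTitle, Location into {Budget, DeptID, JobTitle, Location} and {Budget, DeptID, ManagerID, Project, Salary}.
In {Budget, DeptID, JobTitle, Location}, {JobTitle} is not a superkey ({JobTitle}⁺ restricted to this set is {Budget, JobTitle, Location}), so split on JobTitle --> Budget, Location into {Budget, JobTitle, Location} and {DeptID, JobTitle}.
In {Budget, JobTitle, Location}, {Budget} is not a superkey ({Budget}⁺ restricted to this set is {Budget, Location}), so split on Budget --> Location into {Budget, Location} and {Budget, JobTitle}.
{Budget, Location} has no BCNF violation.
{Budget, JobTitle} has no BCNF violation.
{DeptID, JobTitle} has no BCNF violation.
{Budget, DeptID, ManagerID, Project, Salary} has no BCNF violation.

{Budget, DeptID, ManagerID, Project, Salary}; {Budget, JobTitle}; {Budget, Location}; {DeptID, JobTitle}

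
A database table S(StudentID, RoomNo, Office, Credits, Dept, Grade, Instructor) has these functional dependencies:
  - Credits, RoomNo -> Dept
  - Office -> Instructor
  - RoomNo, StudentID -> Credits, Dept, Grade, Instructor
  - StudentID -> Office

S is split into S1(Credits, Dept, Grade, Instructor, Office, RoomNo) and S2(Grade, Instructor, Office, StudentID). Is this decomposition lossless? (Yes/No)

The shared attributes are {Grade, Instructor, Office} and {Grade, Instructor, Office}⁺ = {Grade, Instructor, Office}.
The closure covers neither S1 nor S2 entirely; the join is not lossless.

No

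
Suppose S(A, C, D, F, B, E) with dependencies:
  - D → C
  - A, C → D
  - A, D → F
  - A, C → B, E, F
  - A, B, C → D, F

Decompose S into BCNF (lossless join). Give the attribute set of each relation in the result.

Candidate keys of the original relation: {A, C}, {A, D}.
Within {A, B, C, D, E, F}: {D}⁺ ∩ {A, B, C, D, E, F} = {C, D}, not the whole set, so D → C violates BCNF; decompose into {C, D} and {A, B, D, E, F}.
{C, D} has no BCNF violation.
{A, B, D, E, F} has no BCNF violation.

{A, B, D, E, F}; {C, D}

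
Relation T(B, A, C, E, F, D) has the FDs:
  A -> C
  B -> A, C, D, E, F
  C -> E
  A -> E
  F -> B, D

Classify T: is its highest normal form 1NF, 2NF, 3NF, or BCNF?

Candidate keys: {B}, {F}. Prime attributes: {B, F}.
For A -> C we have {A}⁺ = {A, C, E}; {A} is not a superkey, so BCNF fails.
Because {C} is non-prime and the left side of A -> C is not a superkey, the relation is not in 3NF.
Every candidate key is a single attribute, so no partial dependency is possible; 2NF holds.

2NF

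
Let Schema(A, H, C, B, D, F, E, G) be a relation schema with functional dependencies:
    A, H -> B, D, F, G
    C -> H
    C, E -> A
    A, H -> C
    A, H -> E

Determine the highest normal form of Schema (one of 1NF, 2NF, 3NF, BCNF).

Candidate keys: {A, C}, {A, H}, {C, E}. Prime attributes: {A, C, E, H}.
C -> H: {C}⁺ = {C, H}, which is not all of the attributes, so the left side is not a superkey — BCNF is violated.
Since {H} ⊆ prime attributes and every other non-superkey FD also has a prime right side, the schema is in 3NF.

3NF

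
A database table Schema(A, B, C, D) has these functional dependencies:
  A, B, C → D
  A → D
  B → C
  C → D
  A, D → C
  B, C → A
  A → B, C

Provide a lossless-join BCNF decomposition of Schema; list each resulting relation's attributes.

Candidate keys of the original relation: {A}, {B}.
Within {A, B, C, D}: {C}⁺ ∩ {A, B, C, D} = {C, D}, not the whole set, so C → D violates BCNF; decompose into {C, D} and {A, B, C}.
{C, D}: every determinant is a superkey — BCNF.
{A, B, C}: every determinant is a superkey — BCNF.

{A, B, C}; {C, D}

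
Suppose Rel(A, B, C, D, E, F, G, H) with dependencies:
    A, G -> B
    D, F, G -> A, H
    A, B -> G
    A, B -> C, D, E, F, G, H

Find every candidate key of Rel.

{A, B}, {A, G}, {D, F, G}

{A, B}⁺ = {A, B, C, D, E, F, G, H} — all of the relation — so {A, B} is a candidate key.
{A, G}⁺ = {A, B, C, D, E, F, G, H} — all of the relation — so {A, G} is a candidate key.
{D, F, G}⁺ = {A, B, C, D, E, F, G, H} — all of the relation — so {D, F, G} is a candidate key.
These are minimal and exhaustive — every other superkey contains one of them.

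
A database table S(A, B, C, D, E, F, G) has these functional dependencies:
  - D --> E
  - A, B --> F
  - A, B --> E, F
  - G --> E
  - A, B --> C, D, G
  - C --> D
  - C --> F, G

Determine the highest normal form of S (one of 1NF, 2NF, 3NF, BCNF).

Candidate key: {A, B}. Prime attributes: {A, B}.
D --> E: {D}⁺ = {D, E}, which is not all of the attributes, so the left side is not a superkey — BCNF is violated.
D --> E determines the non-prime attribute {E} from a non-superkey — 3NF is violated.
No non-prime attribute depends on a proper subset of any candidate key, so 2NF holds.

2NF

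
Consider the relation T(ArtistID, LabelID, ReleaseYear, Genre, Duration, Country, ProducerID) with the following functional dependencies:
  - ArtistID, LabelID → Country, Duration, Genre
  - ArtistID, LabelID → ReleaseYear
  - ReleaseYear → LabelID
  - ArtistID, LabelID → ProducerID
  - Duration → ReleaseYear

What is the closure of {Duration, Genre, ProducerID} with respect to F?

{Duration, Genre, LabelID, ProducerID, ReleaseYear}

Start with {Duration, Genre, ProducerID}.
Duration → ReleaseYear applies; add {ReleaseYear} → now {Duration, Genre, ProducerID, ReleaseYear}.
ReleaseYear → LabelID applies; add {LabelID} → now {Duration, Genre, LabelID, ProducerID, ReleaseYear}.
No further FD applies.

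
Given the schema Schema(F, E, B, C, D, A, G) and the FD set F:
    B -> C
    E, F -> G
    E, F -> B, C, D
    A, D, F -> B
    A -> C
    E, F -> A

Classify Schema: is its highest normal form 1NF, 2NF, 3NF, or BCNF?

2NF

Candidate key: {E, F}. Prime attributes: {E, F}.
For B -> C we have {B}⁺ = {B, C}; {B} is not a superkey, so BCNF fails.
B -> C determines the non-prime attribute {C} from a non-superkey — 3NF is violated.
No non-prime attribute depends on a proper subset of any candidate key, so 2NF holds.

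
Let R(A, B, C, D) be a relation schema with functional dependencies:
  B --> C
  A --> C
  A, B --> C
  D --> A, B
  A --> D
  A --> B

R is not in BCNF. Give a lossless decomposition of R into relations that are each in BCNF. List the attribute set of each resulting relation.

{A, B, D}; {B, C}

Candidate keys of the original relation: {A}, {D}.
{A, B, C, D}: {B} determines {B, C} here but is not a superkey — split on B --> C, giving {B, C} and {A, B, D}.
{B, C} has no BCNF violation.
{A, B, D} has no BCNF violation.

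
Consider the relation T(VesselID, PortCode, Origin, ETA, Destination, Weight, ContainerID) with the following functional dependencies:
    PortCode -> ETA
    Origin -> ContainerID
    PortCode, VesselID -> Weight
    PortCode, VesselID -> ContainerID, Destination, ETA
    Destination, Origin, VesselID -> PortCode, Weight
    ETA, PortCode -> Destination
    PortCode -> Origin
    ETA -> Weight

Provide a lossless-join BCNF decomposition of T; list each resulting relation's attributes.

{ContainerID, Origin}; {Destination, ETA, Origin, PortCode}; {ETA, Weight}; {PortCode, VesselID}

Candidate keys of the original relation: {Destination, Origin, VesselID}, {PortCode, VesselID}.
Within {ContainerID, Destination, ETA, Origin, PortCode, VesselID, Weight}: {PortCode}⁺ ∩ {ContainerID, Destination, ETA, Origin, PortCode, VesselID, Weight} = {ContainerID, Destination, ETA, Origin, PortCode, Weight}, not the whole set, so PortCode -> ContainerID, Destination, ETA, Origin, Weight violates BCNF; decompose into {ContainerID, Destination, ETA, Origin, PortCode, Weight} and {PortCode, VesselID}.
Within {ContainerID, Destination, ETA, Origin, PortCode, Weight}: {Origin}⁺ ∩ {ContainerID, Destination, ETA, Origin, PortCode, Weight} = {ContainerID, Origin}, not the whole set, so Origin -> ContainerID violates BCNF; decompose into {ContainerID, Origin} and {Destination, ETA, Origin, PortCode, Weight}.
{ContainerID, Origin}: every determinant is a superkey — BCNF.
Within {Destination, ETA, Origin, PortCode, Weight}: {ETA}⁺ ∩ {Destination, ETA, Origin, PortCode, Weight} = {ETA, Weight}, not the whole set, so ETA -> Weight violates BCNF; decompose into {ETA, Weight} and {Destination, ETA, Origin, PortCode}.
{ETA, Weight}: every determinant is a superkey — BCNF.
{Destination, ETA, Origin, PortCode}: every determinant is a superkey — BCNF.
{PortCode, VesselID}: every determinant is a superkey — BCNF.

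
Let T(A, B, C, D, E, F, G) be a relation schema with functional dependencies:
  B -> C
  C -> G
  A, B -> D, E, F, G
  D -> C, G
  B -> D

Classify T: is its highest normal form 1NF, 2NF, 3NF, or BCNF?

1NF

Candidate key: {A, B}. Prime attributes: {A, B}.
For B -> C we have {B}⁺ = {B, C, D, G}; {B} is not a superkey, so BCNF fails.
Because {C} is non-prime and the left side of B -> C is not a superkey, the relation is not in 3NF.
Since {B} ⊂ {A, B} and {B}⁺ ⊇ {C, D, G} with {C, D, G} non-prime, there is a partial dependency; 2NF fails.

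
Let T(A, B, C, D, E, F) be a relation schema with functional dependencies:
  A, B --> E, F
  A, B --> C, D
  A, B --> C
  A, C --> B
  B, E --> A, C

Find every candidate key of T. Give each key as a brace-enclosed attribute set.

{A, B}⁺ = {A, B, C, D, E, F} — all of the relation — so {A, B} is a candidate key.
{A, C}⁺ = {A, B, C, D, E, F} — all of the relation — so {A, C} is a candidate key.
{B, E}⁺ = {A, B, C, D, E, F} — all of the relation — so {B, E} is a candidate key.
Any other superkey properly contains one of these, so there are no further candidate keys.

{A, B}, {A, C}, {B, E}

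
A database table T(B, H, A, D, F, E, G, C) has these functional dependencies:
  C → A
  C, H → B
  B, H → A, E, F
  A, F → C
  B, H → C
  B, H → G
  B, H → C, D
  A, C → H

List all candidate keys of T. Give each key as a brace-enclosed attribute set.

{A, F}, {B, H}, {C}

{C} is a candidate key since {C}⁺ = {A, B, C, D, E, F, G, H} covers every attribute.
{A, F} is a candidate key since {A, F}⁺ = {A, B, C, D, E, F, G, H} covers every attribute.
{B, H} is a candidate key since {B, H}⁺ = {A, B, C, D, E, F, G, H} covers every attribute.
These are minimal and exhaustive — every other superkey contains one of them.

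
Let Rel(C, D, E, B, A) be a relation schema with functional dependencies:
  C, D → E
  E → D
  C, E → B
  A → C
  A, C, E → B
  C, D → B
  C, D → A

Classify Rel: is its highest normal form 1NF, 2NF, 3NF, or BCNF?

Candidate keys: {A, D}, {A, E}, {C, D}, {C, E}. Prime attributes: {A, C, D, E}.
For E → D we have {E}⁺ = {D, E}; {E} is not a superkey, so BCNF fails.
But every attribute on its right side ({D}) is prime, and the same holds for every other non-superkey FD, so 3NF still holds.

3NF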